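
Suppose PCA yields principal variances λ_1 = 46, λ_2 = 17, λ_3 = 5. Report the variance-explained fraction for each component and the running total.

Step 1 — total variance = trace(Sigma) = Σ λ_i = 46 + 17 + 5 = 68.

Step 2 — fraction explained by component i = λ_i / Σ λ:
  PC1: 46/68 = 0.6765
  PC2: 17/68 = 0.25
  PC3: 5/68 = 0.0735

Step 3 — cumulative fraction after k components = (λ_1 + ... + λ_k) / Σ λ:
  k = 1: 46/68 = 0.6765
  k = 2: (46 + 17)/68 = 63/68 = 0.9265
  k = 3: (46 + 17 + 5)/68 = 68/68 = 1

Summary (fraction, with percent):

explained: PC1 0.6765 (67.65%), PC2 0.25 (25%), PC3 0.0735 (7.35%);  cumulative: 0.6765, 0.9265, 1


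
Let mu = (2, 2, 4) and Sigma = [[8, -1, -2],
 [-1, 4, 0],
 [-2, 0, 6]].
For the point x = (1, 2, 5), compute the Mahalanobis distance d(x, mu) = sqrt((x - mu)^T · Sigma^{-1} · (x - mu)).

Step 1 — centre the observation: (x - mu) = (-1, 0, 1).

Step 2 — invert Sigma (cofactor / det for 3×3, or solve directly):
  Sigma^{-1} = [[0.1412, 0.0353, 0.0471],
 [0.0353, 0.2588, 0.0118],
 [0.0471, 0.0118, 0.1824]].

Step 3 — form the quadratic (x - mu)^T · Sigma^{-1} · (x - mu):
  Sigma^{-1} · (x - mu) = (-0.0941, -0.0235, 0.1353).
  (x - mu)^T · [Sigma^{-1} · (x - mu)] = (-1)·(-0.0941) + (0)·(-0.0235) + (1)·(0.1353) = 0.2294.

Step 4 — take square root: d = √(0.2294) ≈ 0.479.

d(x, mu) = √(0.2294) ≈ 0.479


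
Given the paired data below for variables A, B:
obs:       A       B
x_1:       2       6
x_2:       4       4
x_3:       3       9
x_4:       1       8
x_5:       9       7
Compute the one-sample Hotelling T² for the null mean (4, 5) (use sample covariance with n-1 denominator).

Step 1 — sample mean vector:
  mean(A) = (2 + 4 + 3 + 1 + 9) / 5 = 19/5 = 3.8
  mean(B) = (6 + 4 + 9 + 8 + 7) / 5 = 34/5 = 6.8
  x̄ = (3.8, 6.8),  deviation x̄ - mu_0 = (3.8, 6.8) - (4, 5) = (-0.2, 1.8).

Step 2 — sample covariance matrix, S[i,j] = (1/(n-1)) · Σ_k (x_{k,i} - mean_i) · (x_{k,j} - mean_j), divisor n-1 = 4:
  S[A,A] = ((-1.8)·(-1.8) + (0.2)·(0.2) + (-0.8)·(-0.8) + (-2.8)·(-2.8) + (5.2)·(5.2)) / 4 = 38.8/4 = 9.7
  S[A,B] = ((-1.8)·(-0.8) + (0.2)·(-2.8) + (-0.8)·(2.2) + (-2.8)·(1.2) + (5.2)·(0.2)) / 4 = -3.2/4 = -0.8
  S[B,B] = ((-0.8)·(-0.8) + (-2.8)·(-2.8) + (2.2)·(2.2) + (1.2)·(1.2) + (0.2)·(0.2)) / 4 = 14.8/4 = 3.7
  S = [[9.7, -0.8],
 [-0.8, 3.7]].

Step 3 — invert S. det(S) = 9.7·3.7 - (-0.8)² = 35.25.
  S^{-1} = (1/det) · [[d, -b], [-b, a]] = [[0.105, 0.0227],
 [0.0227, 0.2752]].

Step 4 — quadratic form (x̄ - mu_0)^T · S^{-1} · (x̄ - mu_0):
  S^{-1} · (x̄ - mu_0) = (0.0199, 0.4908),
  (x̄ - mu_0)^T · [...] = (-0.2)·(0.0199) + (1.8)·(0.4908) = 0.8794.

Step 5 — scale by n: T² = 5 · 0.8794 = 4.3972.

T² ≈ 4.3972


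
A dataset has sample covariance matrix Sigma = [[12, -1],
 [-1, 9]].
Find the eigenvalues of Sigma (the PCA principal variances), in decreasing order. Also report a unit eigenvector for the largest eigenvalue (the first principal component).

Step 1 — characteristic polynomial of 2×2 Sigma:
  det(Sigma - λI) = λ² - trace · λ + det = 0.
  trace = 12 + 9 = 21, det = 12·9 - (-1)² = 107.
Step 2 — discriminant:
  Δ = trace² - 4·det = 441 - 428 = 13.
Step 3 — eigenvalues:
  λ = (trace ± √Δ)/2 = (21 ± 3.6056)/2,
  λ_1 = 12.3028,  λ_2 = 8.6972.

Step 4 — unit eigenvector for λ_1: solve (Sigma - λ_1 I)v = 0. First row:
  (12 - 12.3028)·v_x + (-1)·v_y = 0, i.e. (-0.3028)·v_x + (-1)·v_y = 0,
  so v ∝ (b, λ_1 - a) = (-1, 0.3028); multiply by -1 so the first entry is positive: u = (1, -0.3028).
  ||u|| = √((1)² + (-0.3028)²) = √(1.0917) ≈ 1.0448,
  v_1 = u/||u|| ≈ (0.9571, -0.2898) (||v_1|| = 1).

λ_1 = 12.3028,  λ_2 = 8.6972;  v_1 ≈ (0.9571, -0.2898)


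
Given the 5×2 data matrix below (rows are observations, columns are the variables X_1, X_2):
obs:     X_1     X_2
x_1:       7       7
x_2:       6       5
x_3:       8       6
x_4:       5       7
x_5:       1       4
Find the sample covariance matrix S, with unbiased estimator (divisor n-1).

Step 1 — column means:
  mean(X_1) = (7 + 6 + 8 + 5 + 1) / 5 = 27/5 = 5.4
  mean(X_2) = (7 + 5 + 6 + 7 + 4) / 5 = 29/5 = 5.8

Step 2 — sample covariance S[i,j] = (1/(n-1)) · Σ_k (x_{k,i} - mean_i) · (x_{k,j} - mean_j), with n-1 = 4.
  S[X_1,X_1] = ((1.6)·(1.6) + (0.6)·(0.6) + (2.6)·(2.6) + (-0.4)·(-0.4) + (-4.4)·(-4.4)) / 4 = 29.2/4 = 7.3
  S[X_1,X_2] = ((1.6)·(1.2) + (0.6)·(-0.8) + (2.6)·(0.2) + (-0.4)·(1.2) + (-4.4)·(-1.8)) / 4 = 9.4/4 = 2.35
  S[X_2,X_2] = ((1.2)·(1.2) + (-0.8)·(-0.8) + (0.2)·(0.2) + (1.2)·(1.2) + (-1.8)·(-1.8)) / 4 = 6.8/4 = 1.7

S is symmetric (S[j,i] = S[i,j]). Assembling:

S = [[7.3, 2.35],
 [2.35, 1.7]]


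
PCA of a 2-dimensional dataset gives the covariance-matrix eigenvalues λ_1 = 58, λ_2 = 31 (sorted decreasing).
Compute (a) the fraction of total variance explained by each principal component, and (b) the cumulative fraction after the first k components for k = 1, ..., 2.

Step 1 — total variance = trace(Sigma) = Σ λ_i = 58 + 31 = 89.

Step 2 — fraction explained by component i = λ_i / Σ λ:
  PC1: 58/89 = 0.6517
  PC2: 31/89 = 0.3483

Step 3 — cumulative fraction after k components = (λ_1 + ... + λ_k) / Σ λ:
  k = 1: 58/89 = 0.6517
  k = 2: (58 + 31)/89 = 89/89 = 1

Summary (fraction, with percent):

explained: PC1 0.6517 (65.17%), PC2 0.3483 (34.83%);  cumulative: 0.6517, 1


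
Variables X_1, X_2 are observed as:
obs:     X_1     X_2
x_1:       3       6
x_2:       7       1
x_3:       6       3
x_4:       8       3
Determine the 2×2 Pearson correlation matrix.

Step 1 — column means:
  mean(X_1) = (3 + 7 + 6 + 8) / 4 = 24/4 = 6
  mean(X_2) = (6 + 1 + 3 + 3) / 4 = 13/4 = 3.25

Step 2 — sample variances and covariances s[i,j] = (1/(n-1)) · Σ_k (x_{k,i} - mean_i) · (x_{k,j} - mean_j), with n-1 = 3:
  s[X_1,X_1] = ((-3)·(-3) + (1)·(1) + (0)·(0) + (2)·(2)) / 3 = 14/3 = 4.6667
  s[X_1,X_2] = ((-3)·(2.75) + (1)·(-2.25) + (0)·(-0.25) + (2)·(-0.25)) / 3 = -11/3 = -3.6667
  s[X_2,X_2] = ((2.75)·(2.75) + (-2.25)·(-2.25) + (-0.25)·(-0.25) + (-0.25)·(-0.25)) / 3 = 12.75/3 = 4.25
  Sample standard deviations s_i = √(s[i,i]):
  s(X_1) = √(4.6667) = 2.1602
  s(X_2) = √(4.25) = 2.0616

Step 3 — r_{ij} = s_{ij} / (s_i · s_j):
  r[X_1,X_1] = 1 (diagonal).
  r[X_1,X_2] = -3.6667 / (2.1602 · 2.0616) = -3.6667 / 4.4535 = -0.8233
  r[X_2,X_2] = 1 (diagonal).

R is symmetric with unit diagonal. Assembling:

R = [[1, -0.8233],
 [-0.8233, 1]]


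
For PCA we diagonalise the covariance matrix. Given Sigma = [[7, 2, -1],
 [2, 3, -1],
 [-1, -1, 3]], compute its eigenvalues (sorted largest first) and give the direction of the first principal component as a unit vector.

Step 1 — characteristic polynomial p(λ) = det(λI - Sigma) = λ³ - tr·λ² + c_1·λ - det, where tr = trace, c_1 = sum of the principal 2×2 minors, det = det(Sigma):
  tr = 7 + 3 + 3 = 13,
  c_1 = (7·3 - (2)²) + (7·3 - (-1)²) + (3·3 - (-1)²) = 17 + 20 + 8 = 45,
  det = 7·(3·3 - (-1)²) - (2)·((2)·3 - (-1)·(-1)) + (-1)·((2)·(-1) - 3·(-1)) = 7·(8) - (2)·(5) + (-1)·(1) = 45.
  So p(λ) = λ³ - 13λ² + 45λ - 45.
Step 2 — look for an integer root (rational root theorem: any rational root is an integer divisor of 45). Testing λ = 3:
  p(3) = 27 - 117 + 135 - 45 = 0  ✓
  Dividing out (λ - 3): p(λ) = (λ - 3)(λ² - 10λ + 15).
Step 3 — remaining eigenvalues from the quadratic λ² - 10λ + 15 = 0:
  Δ = 10² - 4·15 = 100 - 60 = 40,  λ = (10 ± √40)/2 = (10 ± 6.3246)/2 ≈ 8.1623 or 1.8377.
  Sorted: λ_1 = 8.1623,  λ_2 = 3,  λ_3 = 1.8377  (check: sum = 13 = tr ✓).

Step 4 — unit eigenvector for λ_1 ≈ 8.1623: v spans the null space of (Sigma - λ_1 I), whose rows are
  r_1 = (-1.1623, 2, -1),  r_2 = (2, -5.1623, -1),  r_3 = (-1, -1, -5.1623).
  v is orthogonal to every row, so take v ∝ r_1 × r_2 = ((2)·(-1) - (-1)·(-5.1623), (-1)·(2) - (-1.1623)·(-1), (-1.1623)·(-5.1623) - (2)·(2)) ≈ (-7.1623, -3.1623, 2).
  Rescale (multiply by -1 so the first nonzero entry is positive): u = (7.1623, 3.1623, -2).
  ||u|| = √((7.1623)² + (3.1623)² + (-2)²) = √(65.2982) ≈ 8.0807,  v_1 = u/||u|| ≈ (0.8863, 0.3913, -0.2475) (||v_1|| = 1).

λ_1 = 8.1623,  λ_2 = 3,  λ_3 = 1.8377;  v_1 ≈ (0.8863, 0.3913, -0.2475)


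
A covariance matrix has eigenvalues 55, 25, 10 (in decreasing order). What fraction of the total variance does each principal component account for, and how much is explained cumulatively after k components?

Step 1 — total variance = trace(Sigma) = Σ λ_i = 55 + 25 + 10 = 90.

Step 2 — fraction explained by component i = λ_i / Σ λ:
  PC1: 55/90 = 0.6111
  PC2: 25/90 = 0.2778
  PC3: 10/90 = 0.1111

Step 3 — cumulative fraction after k components = (λ_1 + ... + λ_k) / Σ λ:
  k = 1: 55/90 = 0.6111
  k = 2: (55 + 25)/90 = 80/90 = 0.8889
  k = 3: (55 + 25 + 10)/90 = 90/90 = 1

Summary (fraction, with percent):

explained: PC1 0.6111 (61.11%), PC2 0.2778 (27.78%), PC3 0.1111 (11.11%);  cumulative: 0.6111, 0.8889, 1


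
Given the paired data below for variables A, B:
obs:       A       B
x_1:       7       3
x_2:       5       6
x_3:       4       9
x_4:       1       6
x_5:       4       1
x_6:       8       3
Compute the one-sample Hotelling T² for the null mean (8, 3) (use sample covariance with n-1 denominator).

Step 1 — sample mean vector:
  mean(A) = (7 + 5 + 4 + 1 + 4 + 8) / 6 = 29/6 = 4.8333
  mean(B) = (3 + 6 + 9 + 6 + 1 + 3) / 6 = 28/6 = 4.6667
  x̄ = (4.8333, 4.6667),  deviation x̄ - mu_0 = (4.8333, 4.6667) - (8, 3) = (-3.1667, 1.6667).

Step 2 — sample covariance matrix, S[i,j] = (1/(n-1)) · Σ_k (x_{k,i} - mean_i) · (x_{k,j} - mean_j), divisor n-1 = 5:
  S[A,A] = ((2.1667)·(2.1667) + (0.1667)·(0.1667) + (-0.8333)·(-0.8333) + (-3.8333)·(-3.8333) + (-0.8333)·(-0.8333) + (3.1667)·(3.1667)) / 5 = 30.8333/5 = 6.1667
  S[A,B] = ((2.1667)·(-1.6667) + (0.1667)·(1.3333) + (-0.8333)·(4.3333) + (-3.8333)·(1.3333) + (-0.8333)·(-3.6667) + (3.1667)·(-1.6667)) / 5 = -14.3333/5 = -2.8667
  S[B,B] = ((-1.6667)·(-1.6667) + (1.3333)·(1.3333) + (4.3333)·(4.3333) + (1.3333)·(1.3333) + (-3.6667)·(-3.6667) + (-1.6667)·(-1.6667)) / 5 = 41.3333/5 = 8.2667
  S = [[6.1667, -2.8667],
 [-2.8667, 8.2667]].

Step 3 — invert S. det(S) = 6.1667·8.2667 - (-2.8667)² = 42.76.
  S^{-1} = (1/det) · [[d, -b], [-b, a]] = [[0.1933, 0.067],
 [0.067, 0.1442]].

Step 4 — quadratic form (x̄ - mu_0)^T · S^{-1} · (x̄ - mu_0):
  S^{-1} · (x̄ - mu_0) = (-0.5005, 0.0281),
  (x̄ - mu_0)^T · [...] = (-3.1667)·(-0.5005) + (1.6667)·(0.0281) = 1.6316.

Step 5 — scale by n: T² = 6 · 1.6316 = 9.7895.

T² ≈ 9.7895


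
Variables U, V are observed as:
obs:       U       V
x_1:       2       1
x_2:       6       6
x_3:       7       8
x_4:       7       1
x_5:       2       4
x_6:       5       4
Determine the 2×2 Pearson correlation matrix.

Step 1 — column means:
  mean(U) = (2 + 6 + 7 + 7 + 2 + 5) / 6 = 29/6 = 4.8333
  mean(V) = (1 + 6 + 8 + 1 + 4 + 4) / 6 = 24/6 = 4

Step 2 — sample variances and covariances s[i,j] = (1/(n-1)) · Σ_k (x_{k,i} - mean_i) · (x_{k,j} - mean_j), with n-1 = 5:
  s[U,U] = ((-2.8333)·(-2.8333) + (1.1667)·(1.1667) + (2.1667)·(2.1667) + (2.1667)·(2.1667) + (-2.8333)·(-2.8333) + (0.1667)·(0.1667)) / 5 = 26.8333/5 = 5.3667
  s[U,V] = ((-2.8333)·(-3) + (1.1667)·(2) + (2.1667)·(4) + (2.1667)·(-3) + (-2.8333)·(0) + (0.1667)·(0)) / 5 = 13/5 = 2.6
  s[V,V] = ((-3)·(-3) + (2)·(2) + (4)·(4) + (-3)·(-3) + (0)·(0) + (0)·(0)) / 5 = 38/5 = 7.6
  Sample standard deviations s_i = √(s[i,i]):
  s(U) = √(5.3667) = 2.3166
  s(V) = √(7.6) = 2.7568

Step 3 — r_{ij} = s_{ij} / (s_i · s_j):
  r[U,U] = 1 (diagonal).
  r[U,V] = 2.6 / (2.3166 · 2.7568) = 2.6 / 6.3864 = 0.4071
  r[V,V] = 1 (diagonal).

R is symmetric with unit diagonal. Assembling:

R = [[1, 0.4071],
 [0.4071, 1]]


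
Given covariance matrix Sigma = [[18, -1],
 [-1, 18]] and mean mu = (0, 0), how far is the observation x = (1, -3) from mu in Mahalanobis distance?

Step 1 — centre the observation: (x - mu) = (1, -3).

Step 2 — invert Sigma. det(Sigma) = 18·18 - (-1)² = 323.
  Sigma^{-1} = (1/det) · [[d, -b], [-b, a]] = [[0.0557, 0.0031],
 [0.0031, 0.0557]].

Step 3 — form the quadratic (x - mu)^T · Sigma^{-1} · (x - mu):
  Sigma^{-1} · (x - mu) = (0.0464, -0.1641).
  (x - mu)^T · [Sigma^{-1} · (x - mu)] = (1)·(0.0464) + (-3)·(-0.1641) = 0.5387.

Step 4 — take square root: d = √(0.5387) ≈ 0.734.

d(x, mu) = √(0.5387) ≈ 0.734


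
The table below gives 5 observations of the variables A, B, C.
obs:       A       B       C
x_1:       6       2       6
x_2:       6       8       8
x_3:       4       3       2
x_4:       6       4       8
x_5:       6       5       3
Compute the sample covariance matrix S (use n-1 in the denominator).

Step 1 — column means:
  mean(A) = (6 + 6 + 4 + 6 + 6) / 5 = 28/5 = 5.6
  mean(B) = (2 + 8 + 3 + 4 + 5) / 5 = 22/5 = 4.4
  mean(C) = (6 + 8 + 2 + 8 + 3) / 5 = 27/5 = 5.4

Step 2 — sample covariance S[i,j] = (1/(n-1)) · Σ_k (x_{k,i} - mean_i) · (x_{k,j} - mean_j), with n-1 = 4.
  S[A,A] = ((0.4)·(0.4) + (0.4)·(0.4) + (-1.6)·(-1.6) + (0.4)·(0.4) + (0.4)·(0.4)) / 4 = 3.2/4 = 0.8
  S[A,B] = ((0.4)·(-2.4) + (0.4)·(3.6) + (-1.6)·(-1.4) + (0.4)·(-0.4) + (0.4)·(0.6)) / 4 = 2.8/4 = 0.7
  S[A,C] = ((0.4)·(0.6) + (0.4)·(2.6) + (-1.6)·(-3.4) + (0.4)·(2.6) + (0.4)·(-2.4)) / 4 = 6.8/4 = 1.7
  S[B,B] = ((-2.4)·(-2.4) + (3.6)·(3.6) + (-1.4)·(-1.4) + (-0.4)·(-0.4) + (0.6)·(0.6)) / 4 = 21.2/4 = 5.3
  S[B,C] = ((-2.4)·(0.6) + (3.6)·(2.6) + (-1.4)·(-3.4) + (-0.4)·(2.6) + (0.6)·(-2.4)) / 4 = 10.2/4 = 2.55
  S[C,C] = ((0.6)·(0.6) + (2.6)·(2.6) + (-3.4)·(-3.4) + (2.6)·(2.6) + (-2.4)·(-2.4)) / 4 = 31.2/4 = 7.8

S is symmetric (S[j,i] = S[i,j]). Assembling:

S = [[0.8, 0.7, 1.7],
 [0.7, 5.3, 2.55],
 [1.7, 2.55, 7.8]]


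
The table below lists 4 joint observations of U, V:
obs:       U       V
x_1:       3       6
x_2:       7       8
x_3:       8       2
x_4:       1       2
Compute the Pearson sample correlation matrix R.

Step 1 — column means:
  mean(U) = (3 + 7 + 8 + 1) / 4 = 19/4 = 4.75
  mean(V) = (6 + 8 + 2 + 2) / 4 = 18/4 = 4.5

Step 2 — sample variances and covariances s[i,j] = (1/(n-1)) · Σ_k (x_{k,i} - mean_i) · (x_{k,j} - mean_j), with n-1 = 3:
  s[U,U] = ((-1.75)·(-1.75) + (2.25)·(2.25) + (3.25)·(3.25) + (-3.75)·(-3.75)) / 3 = 32.75/3 = 10.9167
  s[U,V] = ((-1.75)·(1.5) + (2.25)·(3.5) + (3.25)·(-2.5) + (-3.75)·(-2.5)) / 3 = 6.5/3 = 2.1667
  s[V,V] = ((1.5)·(1.5) + (3.5)·(3.5) + (-2.5)·(-2.5) + (-2.5)·(-2.5)) / 3 = 27/3 = 9
  Sample standard deviations s_i = √(s[i,i]):
  s(U) = √(10.9167) = 3.304
  s(V) = √(9) = 3

Step 3 — r_{ij} = s_{ij} / (s_i · s_j):
  r[U,U] = 1 (diagonal).
  r[U,V] = 2.1667 / (3.304 · 3) = 2.1667 / 9.9121 = 0.2186
  r[V,V] = 1 (diagonal).

R is symmetric with unit diagonal. Assembling:

R = [[1, 0.2186],
 [0.2186, 1]]


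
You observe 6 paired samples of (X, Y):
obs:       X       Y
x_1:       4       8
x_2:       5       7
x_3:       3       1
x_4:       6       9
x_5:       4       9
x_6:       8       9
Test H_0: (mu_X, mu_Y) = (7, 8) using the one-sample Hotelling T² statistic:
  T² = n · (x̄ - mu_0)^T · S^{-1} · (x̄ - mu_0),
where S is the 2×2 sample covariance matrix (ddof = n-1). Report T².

Step 1 — sample mean vector:
  mean(X) = (4 + 5 + 3 + 6 + 4 + 8) / 6 = 30/6 = 5
  mean(Y) = (8 + 7 + 1 + 9 + 9 + 9) / 6 = 43/6 = 7.1667
  x̄ = (5, 7.1667),  deviation x̄ - mu_0 = (5, 7.1667) - (7, 8) = (-2, -0.8333).

Step 2 — sample covariance matrix, S[i,j] = (1/(n-1)) · Σ_k (x_{k,i} - mean_i) · (x_{k,j} - mean_j), divisor n-1 = 5:
  S[X,X] = ((-1)·(-1) + (0)·(0) + (-2)·(-2) + (1)·(1) + (-1)·(-1) + (3)·(3)) / 5 = 16/5 = 3.2
  S[X,Y] = ((-1)·(0.8333) + (0)·(-0.1667) + (-2)·(-6.1667) + (1)·(1.8333) + (-1)·(1.8333) + (3)·(1.8333)) / 5 = 17/5 = 3.4
  S[Y,Y] = ((0.8333)·(0.8333) + (-0.1667)·(-0.1667) + (-6.1667)·(-6.1667) + (1.8333)·(1.8333) + (1.8333)·(1.8333) + (1.8333)·(1.8333)) / 5 = 48.8333/5 = 9.7667
  S = [[3.2, 3.4],
 [3.4, 9.7667]].

Step 3 — invert S. det(S) = 3.2·9.7667 - (3.4)² = 19.6933.
  S^{-1} = (1/det) · [[d, -b], [-b, a]] = [[0.4959, -0.1726],
 [-0.1726, 0.1625]].

Step 4 — quadratic form (x̄ - mu_0)^T · S^{-1} · (x̄ - mu_0):
  S^{-1} · (x̄ - mu_0) = (-0.848, 0.2099),
  (x̄ - mu_0)^T · [...] = (-2)·(-0.848) + (-0.8333)·(0.2099) = 1.5211.

Step 5 — scale by n: T² = 6 · 1.5211 = 9.1266.

T² ≈ 9.1266


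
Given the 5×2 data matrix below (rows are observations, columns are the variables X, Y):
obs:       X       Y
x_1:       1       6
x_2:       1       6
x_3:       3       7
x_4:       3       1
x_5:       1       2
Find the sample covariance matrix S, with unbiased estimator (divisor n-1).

Step 1 — column means:
  mean(X) = (1 + 1 + 3 + 3 + 1) / 5 = 9/5 = 1.8
  mean(Y) = (6 + 6 + 7 + 1 + 2) / 5 = 22/5 = 4.4

Step 2 — sample covariance S[i,j] = (1/(n-1)) · Σ_k (x_{k,i} - mean_i) · (x_{k,j} - mean_j), with n-1 = 4.
  S[X,X] = ((-0.8)·(-0.8) + (-0.8)·(-0.8) + (1.2)·(1.2) + (1.2)·(1.2) + (-0.8)·(-0.8)) / 4 = 4.8/4 = 1.2
  S[X,Y] = ((-0.8)·(1.6) + (-0.8)·(1.6) + (1.2)·(2.6) + (1.2)·(-3.4) + (-0.8)·(-2.4)) / 4 = -1.6/4 = -0.4
  S[Y,Y] = ((1.6)·(1.6) + (1.6)·(1.6) + (2.6)·(2.6) + (-3.4)·(-3.4) + (-2.4)·(-2.4)) / 4 = 29.2/4 = 7.3

S is symmetric (S[j,i] = S[i,j]). Assembling:

S = [[1.2, -0.4],
 [-0.4, 7.3]]


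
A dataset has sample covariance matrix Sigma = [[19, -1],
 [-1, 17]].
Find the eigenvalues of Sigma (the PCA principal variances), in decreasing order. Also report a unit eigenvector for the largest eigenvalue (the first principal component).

Step 1 — characteristic polynomial of 2×2 Sigma:
  det(Sigma - λI) = λ² - trace · λ + det = 0.
  trace = 19 + 17 = 36, det = 19·17 - (-1)² = 322.
Step 2 — discriminant:
  Δ = trace² - 4·det = 1296 - 1288 = 8.
Step 3 — eigenvalues:
  λ = (trace ± √Δ)/2 = (36 ± 2.8284)/2,
  λ_1 = 19.4142,  λ_2 = 16.5858.

Step 4 — unit eigenvector for λ_1: solve (Sigma - λ_1 I)v = 0. First row:
  (19 - 19.4142)·v_x + (-1)·v_y = 0, i.e. (-0.4142)·v_x + (-1)·v_y = 0,
  so v ∝ (b, λ_1 - a) = (-1, 0.4142); multiply by -1 so the first entry is positive: u = (1, -0.4142).
  ||u|| = √((1)² + (-0.4142)²) = √(1.1716) ≈ 1.0824,
  v_1 = u/||u|| ≈ (0.9239, -0.3827) (||v_1|| = 1).

λ_1 = 19.4142,  λ_2 = 16.5858;  v_1 ≈ (0.9239, -0.3827)


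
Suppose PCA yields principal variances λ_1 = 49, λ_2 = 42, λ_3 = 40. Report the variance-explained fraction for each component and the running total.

Step 1 — total variance = trace(Sigma) = Σ λ_i = 49 + 42 + 40 = 131.

Step 2 — fraction explained by component i = λ_i / Σ λ:
  PC1: 49/131 = 0.374
  PC2: 42/131 = 0.3206
  PC3: 40/131 = 0.3053

Step 3 — cumulative fraction after k components = (λ_1 + ... + λ_k) / Σ λ:
  k = 1: 49/131 = 0.374
  k = 2: (49 + 42)/131 = 91/131 = 0.6947
  k = 3: (49 + 42 + 40)/131 = 131/131 = 1

Summary (fraction, with percent):

explained: PC1 0.374 (37.4%), PC2 0.3206 (32.06%), PC3 0.3053 (30.53%);  cumulative: 0.374, 0.6947, 1


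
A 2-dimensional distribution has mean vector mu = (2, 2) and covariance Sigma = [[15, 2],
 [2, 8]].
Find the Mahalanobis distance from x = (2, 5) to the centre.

Step 1 — centre the observation: (x - mu) = (0, 3).

Step 2 — invert Sigma. det(Sigma) = 15·8 - (2)² = 116.
  Sigma^{-1} = (1/det) · [[d, -b], [-b, a]] = [[0.069, -0.0172],
 [-0.0172, 0.1293]].

Step 3 — form the quadratic (x - mu)^T · Sigma^{-1} · (x - mu):
  Sigma^{-1} · (x - mu) = (-0.0517, 0.3879).
  (x - mu)^T · [Sigma^{-1} · (x - mu)] = (0)·(-0.0517) + (3)·(0.3879) = 1.1638.

Step 4 — take square root: d = √(1.1638) ≈ 1.0788.

d(x, mu) = √(1.1638) ≈ 1.0788


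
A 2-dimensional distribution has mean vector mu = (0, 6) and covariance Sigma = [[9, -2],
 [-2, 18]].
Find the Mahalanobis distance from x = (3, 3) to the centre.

Step 1 — centre the observation: (x - mu) = (3, -3).

Step 2 — invert Sigma. det(Sigma) = 9·18 - (-2)² = 158.
  Sigma^{-1} = (1/det) · [[d, -b], [-b, a]] = [[0.1139, 0.0127],
 [0.0127, 0.057]].

Step 3 — form the quadratic (x - mu)^T · Sigma^{-1} · (x - mu):
  Sigma^{-1} · (x - mu) = (0.3038, -0.1329).
  (x - mu)^T · [Sigma^{-1} · (x - mu)] = (3)·(0.3038) + (-3)·(-0.1329) = 1.3101.

Step 4 — take square root: d = √(1.3101) ≈ 1.1446.

d(x, mu) = √(1.3101) ≈ 1.1446


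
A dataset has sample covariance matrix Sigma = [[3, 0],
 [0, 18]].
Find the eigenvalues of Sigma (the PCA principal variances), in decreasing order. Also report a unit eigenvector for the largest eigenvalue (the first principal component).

Step 1 — characteristic polynomial of 2×2 Sigma:
  det(Sigma - λI) = λ² - trace · λ + det = 0.
  trace = 3 + 18 = 21, det = 3·18 - (0)² = 54.
Step 2 — discriminant:
  Δ = trace² - 4·det = 441 - 216 = 225.
Step 3 — eigenvalues:
  λ = (trace ± √Δ)/2 = (21 ± 15)/2,
  λ_1 = 18,  λ_2 = 3.

Step 4 — unit eigenvector for λ_1: Sigma is diagonal, so its eigenvectors are the coordinate axes. λ_1 = 18 is the diagonal entry on the second coordinate axis, hence
  v_1 = (0, 1) (||v_1|| = 1).

λ_1 = 18,  λ_2 = 3;  v_1 ≈ (0, 1)


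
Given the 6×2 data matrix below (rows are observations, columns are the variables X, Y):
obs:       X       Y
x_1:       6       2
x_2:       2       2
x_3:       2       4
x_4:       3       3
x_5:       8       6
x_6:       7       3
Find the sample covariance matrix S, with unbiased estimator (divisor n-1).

Step 1 — column means:
  mean(X) = (6 + 2 + 2 + 3 + 8 + 7) / 6 = 28/6 = 4.6667
  mean(Y) = (2 + 2 + 4 + 3 + 6 + 3) / 6 = 20/6 = 3.3333

Step 2 — sample covariance S[i,j] = (1/(n-1)) · Σ_k (x_{k,i} - mean_i) · (x_{k,j} - mean_j), with n-1 = 5.
  S[X,X] = ((1.3333)·(1.3333) + (-2.6667)·(-2.6667) + (-2.6667)·(-2.6667) + (-1.6667)·(-1.6667) + (3.3333)·(3.3333) + (2.3333)·(2.3333)) / 5 = 35.3333/5 = 7.0667
  S[X,Y] = ((1.3333)·(-1.3333) + (-2.6667)·(-1.3333) + (-2.6667)·(0.6667) + (-1.6667)·(-0.3333) + (3.3333)·(2.6667) + (2.3333)·(-0.3333)) / 5 = 8.6667/5 = 1.7333
  S[Y,Y] = ((-1.3333)·(-1.3333) + (-1.3333)·(-1.3333) + (0.6667)·(0.6667) + (-0.3333)·(-0.3333) + (2.6667)·(2.6667) + (-0.3333)·(-0.3333)) / 5 = 11.3333/5 = 2.2667

S is symmetric (S[j,i] = S[i,j]). Assembling:

S = [[7.0667, 1.7333],
 [1.7333, 2.2667]]


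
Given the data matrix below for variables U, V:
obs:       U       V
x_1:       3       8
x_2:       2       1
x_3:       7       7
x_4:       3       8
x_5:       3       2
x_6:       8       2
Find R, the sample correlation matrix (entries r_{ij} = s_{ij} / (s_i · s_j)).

Step 1 — column means:
  mean(U) = (3 + 2 + 7 + 3 + 3 + 8) / 6 = 26/6 = 4.3333
  mean(V) = (8 + 1 + 7 + 8 + 2 + 2) / 6 = 28/6 = 4.6667

Step 2 — sample variances and covariances s[i,j] = (1/(n-1)) · Σ_k (x_{k,i} - mean_i) · (x_{k,j} - mean_j), with n-1 = 5:
  s[U,U] = ((-1.3333)·(-1.3333) + (-2.3333)·(-2.3333) + (2.6667)·(2.6667) + (-1.3333)·(-1.3333) + (-1.3333)·(-1.3333) + (3.6667)·(3.6667)) / 5 = 31.3333/5 = 6.2667
  s[U,V] = ((-1.3333)·(3.3333) + (-2.3333)·(-3.6667) + (2.6667)·(2.3333) + (-1.3333)·(3.3333) + (-1.3333)·(-2.6667) + (3.6667)·(-2.6667)) / 5 = -0.3333/5 = -0.0667
  s[V,V] = ((3.3333)·(3.3333) + (-3.6667)·(-3.6667) + (2.3333)·(2.3333) + (3.3333)·(3.3333) + (-2.6667)·(-2.6667) + (-2.6667)·(-2.6667)) / 5 = 55.3333/5 = 11.0667
  Sample standard deviations s_i = √(s[i,i]):
  s(U) = √(6.2667) = 2.5033
  s(V) = √(11.0667) = 3.3267

Step 3 — r_{ij} = s_{ij} / (s_i · s_j):
  r[U,U] = 1 (diagonal).
  r[U,V] = -0.0667 / (2.5033 · 3.3267) = -0.0667 / 8.3277 = -0.008
  r[V,V] = 1 (diagonal).

R is symmetric with unit diagonal. Assembling:

R = [[1, -0.008],
 [-0.008, 1]]


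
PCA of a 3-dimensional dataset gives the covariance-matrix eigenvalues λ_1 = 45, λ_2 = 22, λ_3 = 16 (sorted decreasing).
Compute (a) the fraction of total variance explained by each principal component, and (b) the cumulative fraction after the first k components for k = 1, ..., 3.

Step 1 — total variance = trace(Sigma) = Σ λ_i = 45 + 22 + 16 = 83.

Step 2 — fraction explained by component i = λ_i / Σ λ:
  PC1: 45/83 = 0.5422
  PC2: 22/83 = 0.2651
  PC3: 16/83 = 0.1928

Step 3 — cumulative fraction after k components = (λ_1 + ... + λ_k) / Σ λ:
  k = 1: 45/83 = 0.5422
  k = 2: (45 + 22)/83 = 67/83 = 0.8072
  k = 3: (45 + 22 + 16)/83 = 83/83 = 1

Summary (fraction, with percent):

explained: PC1 0.5422 (54.22%), PC2 0.2651 (26.51%), PC3 0.1928 (19.28%);  cumulative: 0.5422, 0.8072, 1


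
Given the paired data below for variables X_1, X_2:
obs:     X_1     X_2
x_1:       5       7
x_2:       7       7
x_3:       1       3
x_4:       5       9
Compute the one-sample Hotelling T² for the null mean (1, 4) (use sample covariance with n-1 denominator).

Step 1 — sample mean vector:
  mean(X_1) = (5 + 7 + 1 + 5) / 4 = 18/4 = 4.5
  mean(X_2) = (7 + 7 + 3 + 9) / 4 = 26/4 = 6.5
  x̄ = (4.5, 6.5),  deviation x̄ - mu_0 = (4.5, 6.5) - (1, 4) = (3.5, 2.5).

Step 2 — sample covariance matrix, S[i,j] = (1/(n-1)) · Σ_k (x_{k,i} - mean_i) · (x_{k,j} - mean_j), divisor n-1 = 3:
  S[X_1,X_1] = ((0.5)·(0.5) + (2.5)·(2.5) + (-3.5)·(-3.5) + (0.5)·(0.5)) / 3 = 19/3 = 6.3333
  S[X_1,X_2] = ((0.5)·(0.5) + (2.5)·(0.5) + (-3.5)·(-3.5) + (0.5)·(2.5)) / 3 = 15/3 = 5
  S[X_2,X_2] = ((0.5)·(0.5) + (0.5)·(0.5) + (-3.5)·(-3.5) + (2.5)·(2.5)) / 3 = 19/3 = 6.3333
  S = [[6.3333, 5],
 [5, 6.3333]].

Step 3 — invert S. det(S) = 6.3333·6.3333 - (5)² = 15.1111.
  S^{-1} = (1/det) · [[d, -b], [-b, a]] = [[0.4191, -0.3309],
 [-0.3309, 0.4191]].

Step 4 — quadratic form (x̄ - mu_0)^T · S^{-1} · (x̄ - mu_0):
  S^{-1} · (x̄ - mu_0) = (0.6397, -0.1103),
  (x̄ - mu_0)^T · [...] = (3.5)·(0.6397) + (2.5)·(-0.1103) = 1.9632.

Step 5 — scale by n: T² = 4 · 1.9632 = 7.8529.

T² ≈ 7.8529


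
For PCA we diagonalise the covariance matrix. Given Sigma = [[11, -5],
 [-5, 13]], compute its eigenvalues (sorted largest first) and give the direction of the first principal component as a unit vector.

Step 1 — characteristic polynomial of 2×2 Sigma:
  det(Sigma - λI) = λ² - trace · λ + det = 0.
  trace = 11 + 13 = 24, det = 11·13 - (-5)² = 118.
Step 2 — discriminant:
  Δ = trace² - 4·det = 576 - 472 = 104.
Step 3 — eigenvalues:
  λ = (trace ± √Δ)/2 = (24 ± 10.198)/2,
  λ_1 = 17.099,  λ_2 = 6.901.

Step 4 — unit eigenvector for λ_1: solve (Sigma - λ_1 I)v = 0. First row:
  (11 - 17.099)·v_x + (-5)·v_y = 0, i.e. (-6.099)·v_x + (-5)·v_y = 0,
  so v ∝ (b, λ_1 - a) = (-5, 6.099); multiply by -1 so the first entry is positive: u = (5, -6.099).
  ||u|| = √((5)² + (-6.099)²) = √(62.198) ≈ 7.8866,
  v_1 = u/||u|| ≈ (0.634, -0.7733) (||v_1|| = 1).

λ_1 = 17.099,  λ_2 = 6.901;  v_1 ≈ (0.634, -0.7733)


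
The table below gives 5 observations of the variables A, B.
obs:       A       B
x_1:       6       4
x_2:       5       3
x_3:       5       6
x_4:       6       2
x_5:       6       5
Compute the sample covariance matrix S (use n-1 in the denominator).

Step 1 — column means:
  mean(A) = (6 + 5 + 5 + 6 + 6) / 5 = 28/5 = 5.6
  mean(B) = (4 + 3 + 6 + 2 + 5) / 5 = 20/5 = 4

Step 2 — sample covariance S[i,j] = (1/(n-1)) · Σ_k (x_{k,i} - mean_i) · (x_{k,j} - mean_j), with n-1 = 4.
  S[A,A] = ((0.4)·(0.4) + (-0.6)·(-0.6) + (-0.6)·(-0.6) + (0.4)·(0.4) + (0.4)·(0.4)) / 4 = 1.2/4 = 0.3
  S[A,B] = ((0.4)·(0) + (-0.6)·(-1) + (-0.6)·(2) + (0.4)·(-2) + (0.4)·(1)) / 4 = -1/4 = -0.25
  S[B,B] = ((0)·(0) + (-1)·(-1) + (2)·(2) + (-2)·(-2) + (1)·(1)) / 4 = 10/4 = 2.5

S is symmetric (S[j,i] = S[i,j]). Assembling:

S = [[0.3, -0.25],
 [-0.25, 2.5]]


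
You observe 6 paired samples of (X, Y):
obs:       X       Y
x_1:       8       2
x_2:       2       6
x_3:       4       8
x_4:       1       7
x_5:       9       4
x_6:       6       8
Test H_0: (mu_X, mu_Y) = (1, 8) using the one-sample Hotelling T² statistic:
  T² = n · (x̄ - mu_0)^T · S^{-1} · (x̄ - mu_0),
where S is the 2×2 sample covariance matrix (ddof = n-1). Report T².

Step 1 — sample mean vector:
  mean(X) = (8 + 2 + 4 + 1 + 9 + 6) / 6 = 30/6 = 5
  mean(Y) = (2 + 6 + 8 + 7 + 4 + 8) / 6 = 35/6 = 5.8333
  x̄ = (5, 5.8333),  deviation x̄ - mu_0 = (5, 5.8333) - (1, 8) = (4, -2.1667).

Step 2 — sample covariance matrix, S[i,j] = (1/(n-1)) · Σ_k (x_{k,i} - mean_i) · (x_{k,j} - mean_j), divisor n-1 = 5:
  S[X,X] = ((3)·(3) + (-3)·(-3) + (-1)·(-1) + (-4)·(-4) + (4)·(4) + (1)·(1)) / 5 = 52/5 = 10.4
  S[X,Y] = ((3)·(-3.8333) + (-3)·(0.1667) + (-1)·(2.1667) + (-4)·(1.1667) + (4)·(-1.8333) + (1)·(2.1667)) / 5 = -24/5 = -4.8
  S[Y,Y] = ((-3.8333)·(-3.8333) + (0.1667)·(0.1667) + (2.1667)·(2.1667) + (1.1667)·(1.1667) + (-1.8333)·(-1.8333) + (2.1667)·(2.1667)) / 5 = 28.8333/5 = 5.7667
  S = [[10.4, -4.8],
 [-4.8, 5.7667]].

Step 3 — invert S. det(S) = 10.4·5.7667 - (-4.8)² = 36.9333.
  S^{-1} = (1/det) · [[d, -b], [-b, a]] = [[0.1561, 0.13],
 [0.13, 0.2816]].

Step 4 — quadratic form (x̄ - mu_0)^T · S^{-1} · (x̄ - mu_0):
  S^{-1} · (x̄ - mu_0) = (0.343, -0.0903),
  (x̄ - mu_0)^T · [...] = (4)·(0.343) + (-2.1667)·(-0.0903) = 1.5674.

Step 5 — scale by n: T² = 6 · 1.5674 = 9.4043.

T² ≈ 9.4043


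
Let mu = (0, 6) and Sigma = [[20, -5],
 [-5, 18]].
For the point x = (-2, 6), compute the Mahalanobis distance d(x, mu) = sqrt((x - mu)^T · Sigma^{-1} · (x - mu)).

Step 1 — centre the observation: (x - mu) = (-2, 0).

Step 2 — invert Sigma. det(Sigma) = 20·18 - (-5)² = 335.
  Sigma^{-1} = (1/det) · [[d, -b], [-b, a]] = [[0.0537, 0.0149],
 [0.0149, 0.0597]].

Step 3 — form the quadratic (x - mu)^T · Sigma^{-1} · (x - mu):
  Sigma^{-1} · (x - mu) = (-0.1075, -0.0299).
  (x - mu)^T · [Sigma^{-1} · (x - mu)] = (-2)·(-0.1075) + (0)·(-0.0299) = 0.2149.

Step 4 — take square root: d = √(0.2149) ≈ 0.4636.

d(x, mu) = √(0.2149) ≈ 0.4636


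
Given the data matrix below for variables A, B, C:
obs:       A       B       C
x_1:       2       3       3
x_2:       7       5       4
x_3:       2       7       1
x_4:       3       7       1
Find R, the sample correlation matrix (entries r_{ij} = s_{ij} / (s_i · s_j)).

Step 1 — column means:
  mean(A) = (2 + 7 + 2 + 3) / 4 = 14/4 = 3.5
  mean(B) = (3 + 5 + 7 + 7) / 4 = 22/4 = 5.5
  mean(C) = (3 + 4 + 1 + 1) / 4 = 9/4 = 2.25

Step 2 — sample variances and covariances s[i,j] = (1/(n-1)) · Σ_k (x_{k,i} - mean_i) · (x_{k,j} - mean_j), with n-1 = 3:
  s[A,A] = ((-1.5)·(-1.5) + (3.5)·(3.5) + (-1.5)·(-1.5) + (-0.5)·(-0.5)) / 3 = 17/3 = 5.6667
  s[A,B] = ((-1.5)·(-2.5) + (3.5)·(-0.5) + (-1.5)·(1.5) + (-0.5)·(1.5)) / 3 = -1/3 = -0.3333
  s[A,C] = ((-1.5)·(0.75) + (3.5)·(1.75) + (-1.5)·(-1.25) + (-0.5)·(-1.25)) / 3 = 7.5/3 = 2.5
  s[B,B] = ((-2.5)·(-2.5) + (-0.5)·(-0.5) + (1.5)·(1.5) + (1.5)·(1.5)) / 3 = 11/3 = 3.6667
  s[B,C] = ((-2.5)·(0.75) + (-0.5)·(1.75) + (1.5)·(-1.25) + (1.5)·(-1.25)) / 3 = -6.5/3 = -2.1667
  s[C,C] = ((0.75)·(0.75) + (1.75)·(1.75) + (-1.25)·(-1.25) + (-1.25)·(-1.25)) / 3 = 6.75/3 = 2.25
  Sample standard deviations s_i = √(s[i,i]):
  s(A) = √(5.6667) = 2.3805
  s(B) = √(3.6667) = 1.9149
  s(C) = √(2.25) = 1.5

Step 3 — r_{ij} = s_{ij} / (s_i · s_j):
  r[A,A] = 1 (diagonal).
  r[A,B] = -0.3333 / (2.3805 · 1.9149) = -0.3333 / 4.5583 = -0.0731
  r[A,C] = 2.5 / (2.3805 · 1.5) = 2.5 / 3.5707 = 0.7001
  r[B,B] = 1 (diagonal).
  r[B,C] = -2.1667 / (1.9149 · 1.5) = -2.1667 / 2.8723 = -0.7543
  r[C,C] = 1 (diagonal).

R is symmetric with unit diagonal. Assembling:

R = [[1, -0.0731, 0.7001],
 [-0.0731, 1, -0.7543],
 [0.7001, -0.7543, 1]]


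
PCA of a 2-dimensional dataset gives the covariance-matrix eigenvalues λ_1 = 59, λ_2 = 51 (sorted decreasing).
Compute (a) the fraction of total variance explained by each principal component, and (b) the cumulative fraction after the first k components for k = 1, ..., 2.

Step 1 — total variance = trace(Sigma) = Σ λ_i = 59 + 51 = 110.

Step 2 — fraction explained by component i = λ_i / Σ λ:
  PC1: 59/110 = 0.5364
  PC2: 51/110 = 0.4636

Step 3 — cumulative fraction after k components = (λ_1 + ... + λ_k) / Σ λ:
  k = 1: 59/110 = 0.5364
  k = 2: (59 + 51)/110 = 110/110 = 1

Summary (fraction, with percent):

explained: PC1 0.5364 (53.64%), PC2 0.4636 (46.36%);  cumulative: 0.5364, 1


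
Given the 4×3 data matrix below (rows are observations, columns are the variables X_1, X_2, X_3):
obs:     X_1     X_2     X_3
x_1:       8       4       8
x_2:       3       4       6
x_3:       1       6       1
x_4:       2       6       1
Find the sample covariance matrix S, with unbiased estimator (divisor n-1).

Step 1 — column means:
  mean(X_1) = (8 + 3 + 1 + 2) / 4 = 14/4 = 3.5
  mean(X_2) = (4 + 4 + 6 + 6) / 4 = 20/4 = 5
  mean(X_3) = (8 + 6 + 1 + 1) / 4 = 16/4 = 4

Step 2 — sample covariance S[i,j] = (1/(n-1)) · Σ_k (x_{k,i} - mean_i) · (x_{k,j} - mean_j), with n-1 = 3.
  S[X_1,X_1] = ((4.5)·(4.5) + (-0.5)·(-0.5) + (-2.5)·(-2.5) + (-1.5)·(-1.5)) / 3 = 29/3 = 9.6667
  S[X_1,X_2] = ((4.5)·(-1) + (-0.5)·(-1) + (-2.5)·(1) + (-1.5)·(1)) / 3 = -8/3 = -2.6667
  S[X_1,X_3] = ((4.5)·(4) + (-0.5)·(2) + (-2.5)·(-3) + (-1.5)·(-3)) / 3 = 29/3 = 9.6667
  S[X_2,X_2] = ((-1)·(-1) + (-1)·(-1) + (1)·(1) + (1)·(1)) / 3 = 4/3 = 1.3333
  S[X_2,X_3] = ((-1)·(4) + (-1)·(2) + (1)·(-3) + (1)·(-3)) / 3 = -12/3 = -4
  S[X_3,X_3] = ((4)·(4) + (2)·(2) + (-3)·(-3) + (-3)·(-3)) / 3 = 38/3 = 12.6667

S is symmetric (S[j,i] = S[i,j]). Assembling:

S = [[9.6667, -2.6667, 9.6667],
 [-2.6667, 1.3333, -4],
 [9.6667, -4, 12.6667]]


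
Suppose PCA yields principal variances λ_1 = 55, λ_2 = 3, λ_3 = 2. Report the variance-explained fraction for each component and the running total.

Step 1 — total variance = trace(Sigma) = Σ λ_i = 55 + 3 + 2 = 60.

Step 2 — fraction explained by component i = λ_i / Σ λ:
  PC1: 55/60 = 0.9167
  PC2: 3/60 = 0.05
  PC3: 2/60 = 0.0333

Step 3 — cumulative fraction after k components = (λ_1 + ... + λ_k) / Σ λ:
  k = 1: 55/60 = 0.9167
  k = 2: (55 + 3)/60 = 58/60 = 0.9667
  k = 3: (55 + 3 + 2)/60 = 60/60 = 1

Summary (fraction, with percent):

explained: PC1 0.9167 (91.67%), PC2 0.05 (5%), PC3 0.0333 (3.33%);  cumulative: 0.9167, 0.9667, 1


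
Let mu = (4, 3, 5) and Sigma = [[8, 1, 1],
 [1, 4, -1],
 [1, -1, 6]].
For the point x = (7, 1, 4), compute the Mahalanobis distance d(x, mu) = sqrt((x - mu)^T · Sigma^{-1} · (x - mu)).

Step 1 — centre the observation: (x - mu) = (3, -2, -1).

Step 2 — invert Sigma (cofactor / det for 3×3, or solve directly):
  Sigma^{-1} = [[0.1337, -0.0407, -0.0291],
 [-0.0407, 0.2733, 0.0523],
 [-0.0291, 0.0523, 0.1802]].

Step 3 — form the quadratic (x - mu)^T · Sigma^{-1} · (x - mu):
  Sigma^{-1} · (x - mu) = (0.5116, -0.7209, -0.3721).
  (x - mu)^T · [Sigma^{-1} · (x - mu)] = (3)·(0.5116) + (-2)·(-0.7209) + (-1)·(-0.3721) = 3.3488.

Step 4 — take square root: d = √(3.3488) ≈ 1.83.

d(x, mu) = √(3.3488) ≈ 1.83


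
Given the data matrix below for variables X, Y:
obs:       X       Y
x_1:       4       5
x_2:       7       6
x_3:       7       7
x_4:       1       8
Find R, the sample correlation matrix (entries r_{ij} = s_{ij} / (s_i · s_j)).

Step 1 — column means:
  mean(X) = (4 + 7 + 7 + 1) / 4 = 19/4 = 4.75
  mean(Y) = (5 + 6 + 7 + 8) / 4 = 26/4 = 6.5

Step 2 — sample variances and covariances s[i,j] = (1/(n-1)) · Σ_k (x_{k,i} - mean_i) · (x_{k,j} - mean_j), with n-1 = 3:
  s[X,X] = ((-0.75)·(-0.75) + (2.25)·(2.25) + (2.25)·(2.25) + (-3.75)·(-3.75)) / 3 = 24.75/3 = 8.25
  s[X,Y] = ((-0.75)·(-1.5) + (2.25)·(-0.5) + (2.25)·(0.5) + (-3.75)·(1.5)) / 3 = -4.5/3 = -1.5
  s[Y,Y] = ((-1.5)·(-1.5) + (-0.5)·(-0.5) + (0.5)·(0.5) + (1.5)·(1.5)) / 3 = 5/3 = 1.6667
  Sample standard deviations s_i = √(s[i,i]):
  s(X) = √(8.25) = 2.8723
  s(Y) = √(1.6667) = 1.291

Step 3 — r_{ij} = s_{ij} / (s_i · s_j):
  r[X,X] = 1 (diagonal).
  r[X,Y] = -1.5 / (2.8723 · 1.291) = -1.5 / 3.7081 = -0.4045
  r[Y,Y] = 1 (diagonal).

R is symmetric with unit diagonal. Assembling:

R = [[1, -0.4045],
 [-0.4045, 1]]


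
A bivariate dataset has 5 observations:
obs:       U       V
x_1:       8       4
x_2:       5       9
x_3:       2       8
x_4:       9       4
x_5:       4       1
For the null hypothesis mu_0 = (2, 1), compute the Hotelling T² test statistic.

Step 1 — sample mean vector:
  mean(U) = (8 + 5 + 2 + 9 + 4) / 5 = 28/5 = 5.6
  mean(V) = (4 + 9 + 8 + 4 + 1) / 5 = 26/5 = 5.2
  x̄ = (5.6, 5.2),  deviation x̄ - mu_0 = (5.6, 5.2) - (2, 1) = (3.6, 4.2).

Step 2 — sample covariance matrix, S[i,j] = (1/(n-1)) · Σ_k (x_{k,i} - mean_i) · (x_{k,j} - mean_j), divisor n-1 = 4:
  S[U,U] = ((2.4)·(2.4) + (-0.6)·(-0.6) + (-3.6)·(-3.6) + (3.4)·(3.4) + (-1.6)·(-1.6)) / 4 = 33.2/4 = 8.3
  S[U,V] = ((2.4)·(-1.2) + (-0.6)·(3.8) + (-3.6)·(2.8) + (3.4)·(-1.2) + (-1.6)·(-4.2)) / 4 = -12.6/4 = -3.15
  S[V,V] = ((-1.2)·(-1.2) + (3.8)·(3.8) + (2.8)·(2.8) + (-1.2)·(-1.2) + (-4.2)·(-4.2)) / 4 = 42.8/4 = 10.7
  S = [[8.3, -3.15],
 [-3.15, 10.7]].

Step 3 — invert S. det(S) = 8.3·10.7 - (-3.15)² = 78.8875.
  S^{-1} = (1/det) · [[d, -b], [-b, a]] = [[0.1356, 0.0399],
 [0.0399, 0.1052]].

Step 4 — quadratic form (x̄ - mu_0)^T · S^{-1} · (x̄ - mu_0):
  S^{-1} · (x̄ - mu_0) = (0.656, 0.5856),
  (x̄ - mu_0)^T · [...] = (3.6)·(0.656) + (4.2)·(0.5856) = 4.8213.

Step 5 — scale by n: T² = 5 · 4.8213 = 24.1065.

T² ≈ 24.1065


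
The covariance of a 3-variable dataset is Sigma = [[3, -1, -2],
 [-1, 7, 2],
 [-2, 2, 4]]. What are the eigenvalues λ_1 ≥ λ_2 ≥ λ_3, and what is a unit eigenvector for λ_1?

Step 1 — characteristic polynomial p(λ) = det(λI - Sigma) = λ³ - tr·λ² + c_1·λ - det, where tr = trace, c_1 = sum of the principal 2×2 minors, det = det(Sigma):
  tr = 3 + 7 + 4 = 14,
  c_1 = (3·7 - (-1)²) + (3·4 - (-2)²) + (7·4 - (2)²) = 20 + 8 + 24 = 52,
  det = 3·(7·4 - (2)²) - (-1)·((-1)·4 - (2)·(-2)) + (-2)·((-1)·(2) - 7·(-2)) = 3·(24) - (-1)·(0) + (-2)·(12) = 48.
  So p(λ) = λ³ - 14λ² + 52λ - 48.
Step 2 — look for an integer root (rational root theorem: any rational root is an integer divisor of 48). Testing λ = 4:
  p(4) = 64 - 224 + 208 - 48 = 0  ✓
  Dividing out (λ - 4): p(λ) = (λ - 4)(λ² - 10λ + 12).
Step 3 — remaining eigenvalues from the quadratic λ² - 10λ + 12 = 0:
  Δ = 10² - 4·12 = 100 - 48 = 52,  λ = (10 ± √52)/2 = (10 ± 7.2111)/2 ≈ 8.6056 or 1.3944.
  Sorted: λ_1 = 8.6056,  λ_2 = 4,  λ_3 = 1.3944  (check: sum = 14 = tr ✓).

Step 4 — unit eigenvector for λ_1 ≈ 8.6056: v spans the null space of (Sigma - λ_1 I), whose rows are
  r_1 = (-5.6056, -1, -2),  r_2 = (-1, -1.6056, 2),  r_3 = (-2, 2, -4.6056).
  v is orthogonal to every row, so take v ∝ r_1 × r_2 = ((-1)·(2) - (-2)·(-1.6056), (-2)·(-1) - (-5.6056)·(2), (-5.6056)·(-1.6056) - (-1)·(-1)) ≈ (-5.2111, 13.2111, 8).
  Rescale (multiply by -1 so the first nonzero entry is positive): u = (5.2111, -13.2111, -8).
  ||u|| = √((5.2111)² + (-13.2111)² + (-8)²) = √(265.6888) ≈ 16.3,  v_1 = u/||u|| ≈ (0.3197, -0.8105, -0.4908) (||v_1|| = 1).

λ_1 = 8.6056,  λ_2 = 4,  λ_3 = 1.3944;  v_1 ≈ (0.3197, -0.8105, -0.4908)


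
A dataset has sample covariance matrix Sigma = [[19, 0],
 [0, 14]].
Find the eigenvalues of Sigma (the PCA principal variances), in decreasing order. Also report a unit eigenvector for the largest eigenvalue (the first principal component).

Step 1 — characteristic polynomial of 2×2 Sigma:
  det(Sigma - λI) = λ² - trace · λ + det = 0.
  trace = 19 + 14 = 33, det = 19·14 - (0)² = 266.
Step 2 — discriminant:
  Δ = trace² - 4·det = 1089 - 1064 = 25.
Step 3 — eigenvalues:
  λ = (trace ± √Δ)/2 = (33 ± 5)/2,
  λ_1 = 19,  λ_2 = 14.

Step 4 — unit eigenvector for λ_1: Sigma is diagonal, so its eigenvectors are the coordinate axes. λ_1 = 19 is the diagonal entry on the first coordinate axis, hence
  v_1 = (1, 0) (||v_1|| = 1).

λ_1 = 19,  λ_2 = 14;  v_1 ≈ (1, 0)


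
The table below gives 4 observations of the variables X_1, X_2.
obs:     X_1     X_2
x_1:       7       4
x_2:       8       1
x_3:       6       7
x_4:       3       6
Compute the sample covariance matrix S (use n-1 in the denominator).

Step 1 — column means:
  mean(X_1) = (7 + 8 + 6 + 3) / 4 = 24/4 = 6
  mean(X_2) = (4 + 1 + 7 + 6) / 4 = 18/4 = 4.5

Step 2 — sample covariance S[i,j] = (1/(n-1)) · Σ_k (x_{k,i} - mean_i) · (x_{k,j} - mean_j), with n-1 = 3.
  S[X_1,X_1] = ((1)·(1) + (2)·(2) + (0)·(0) + (-3)·(-3)) / 3 = 14/3 = 4.6667
  S[X_1,X_2] = ((1)·(-0.5) + (2)·(-3.5) + (0)·(2.5) + (-3)·(1.5)) / 3 = -12/3 = -4
  S[X_2,X_2] = ((-0.5)·(-0.5) + (-3.5)·(-3.5) + (2.5)·(2.5) + (1.5)·(1.5)) / 3 = 21/3 = 7

S is symmetric (S[j,i] = S[i,j]). Assembling:

S = [[4.6667, -4],
 [-4, 7]]
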